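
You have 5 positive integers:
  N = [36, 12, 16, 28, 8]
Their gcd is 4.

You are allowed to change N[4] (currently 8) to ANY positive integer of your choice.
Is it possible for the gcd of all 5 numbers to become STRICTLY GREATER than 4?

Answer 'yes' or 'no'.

Current gcd = 4
gcd of all OTHER numbers (without N[4]=8): gcd([36, 12, 16, 28]) = 4
The new gcd after any change is gcd(4, new_value).
This can be at most 4.
Since 4 = old gcd 4, the gcd can only stay the same or decrease.

Answer: no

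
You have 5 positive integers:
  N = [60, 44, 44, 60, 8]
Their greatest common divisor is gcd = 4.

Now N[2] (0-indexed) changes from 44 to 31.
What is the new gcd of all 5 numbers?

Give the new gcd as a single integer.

Answer: 1

Derivation:
Numbers: [60, 44, 44, 60, 8], gcd = 4
Change: index 2, 44 -> 31
gcd of the OTHER numbers (without index 2): gcd([60, 44, 60, 8]) = 4
New gcd = gcd(g_others, new_val) = gcd(4, 31) = 1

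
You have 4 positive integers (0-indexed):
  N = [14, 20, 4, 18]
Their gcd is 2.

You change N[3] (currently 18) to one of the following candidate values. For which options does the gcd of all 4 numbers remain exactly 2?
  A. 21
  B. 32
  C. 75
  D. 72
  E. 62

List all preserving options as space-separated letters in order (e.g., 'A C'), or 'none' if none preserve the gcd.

Old gcd = 2; gcd of others (without N[3]) = 2
New gcd for candidate v: gcd(2, v). Preserves old gcd iff gcd(2, v) = 2.
  Option A: v=21, gcd(2,21)=1 -> changes
  Option B: v=32, gcd(2,32)=2 -> preserves
  Option C: v=75, gcd(2,75)=1 -> changes
  Option D: v=72, gcd(2,72)=2 -> preserves
  Option E: v=62, gcd(2,62)=2 -> preserves

Answer: B D E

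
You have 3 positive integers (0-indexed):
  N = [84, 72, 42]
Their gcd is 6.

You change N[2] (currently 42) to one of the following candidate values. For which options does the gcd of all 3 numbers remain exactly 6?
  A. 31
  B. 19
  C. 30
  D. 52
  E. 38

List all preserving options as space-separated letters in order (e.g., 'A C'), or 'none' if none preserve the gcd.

Old gcd = 6; gcd of others (without N[2]) = 12
New gcd for candidate v: gcd(12, v). Preserves old gcd iff gcd(12, v) = 6.
  Option A: v=31, gcd(12,31)=1 -> changes
  Option B: v=19, gcd(12,19)=1 -> changes
  Option C: v=30, gcd(12,30)=6 -> preserves
  Option D: v=52, gcd(12,52)=4 -> changes
  Option E: v=38, gcd(12,38)=2 -> changes

Answer: C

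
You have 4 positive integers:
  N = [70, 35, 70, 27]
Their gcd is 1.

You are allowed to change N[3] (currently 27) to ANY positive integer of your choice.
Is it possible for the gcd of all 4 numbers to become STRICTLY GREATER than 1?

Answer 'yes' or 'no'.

Current gcd = 1
gcd of all OTHER numbers (without N[3]=27): gcd([70, 35, 70]) = 35
The new gcd after any change is gcd(35, new_value).
This can be at most 35.
Since 35 > old gcd 1, the gcd CAN increase (e.g., set N[3] = 35).

Answer: yes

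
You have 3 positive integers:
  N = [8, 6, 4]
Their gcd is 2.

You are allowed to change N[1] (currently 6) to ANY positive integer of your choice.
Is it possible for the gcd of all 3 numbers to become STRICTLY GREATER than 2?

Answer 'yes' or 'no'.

Current gcd = 2
gcd of all OTHER numbers (without N[1]=6): gcd([8, 4]) = 4
The new gcd after any change is gcd(4, new_value).
This can be at most 4.
Since 4 > old gcd 2, the gcd CAN increase (e.g., set N[1] = 4).

Answer: yes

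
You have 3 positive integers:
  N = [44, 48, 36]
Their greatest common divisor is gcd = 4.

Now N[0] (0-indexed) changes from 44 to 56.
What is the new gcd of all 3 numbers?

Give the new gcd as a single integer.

Numbers: [44, 48, 36], gcd = 4
Change: index 0, 44 -> 56
gcd of the OTHER numbers (without index 0): gcd([48, 36]) = 12
New gcd = gcd(g_others, new_val) = gcd(12, 56) = 4

Answer: 4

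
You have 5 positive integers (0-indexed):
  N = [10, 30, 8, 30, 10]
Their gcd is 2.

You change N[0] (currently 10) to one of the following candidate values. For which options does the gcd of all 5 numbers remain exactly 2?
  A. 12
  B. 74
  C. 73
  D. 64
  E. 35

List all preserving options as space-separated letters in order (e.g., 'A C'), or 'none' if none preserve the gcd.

Answer: A B D

Derivation:
Old gcd = 2; gcd of others (without N[0]) = 2
New gcd for candidate v: gcd(2, v). Preserves old gcd iff gcd(2, v) = 2.
  Option A: v=12, gcd(2,12)=2 -> preserves
  Option B: v=74, gcd(2,74)=2 -> preserves
  Option C: v=73, gcd(2,73)=1 -> changes
  Option D: v=64, gcd(2,64)=2 -> preserves
  Option E: v=35, gcd(2,35)=1 -> changes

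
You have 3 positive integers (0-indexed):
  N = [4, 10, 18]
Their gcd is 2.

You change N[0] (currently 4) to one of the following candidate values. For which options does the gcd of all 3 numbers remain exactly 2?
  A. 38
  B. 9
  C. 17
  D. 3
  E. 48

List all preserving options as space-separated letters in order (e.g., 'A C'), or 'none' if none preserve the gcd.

Old gcd = 2; gcd of others (without N[0]) = 2
New gcd for candidate v: gcd(2, v). Preserves old gcd iff gcd(2, v) = 2.
  Option A: v=38, gcd(2,38)=2 -> preserves
  Option B: v=9, gcd(2,9)=1 -> changes
  Option C: v=17, gcd(2,17)=1 -> changes
  Option D: v=3, gcd(2,3)=1 -> changes
  Option E: v=48, gcd(2,48)=2 -> preserves

Answer: A E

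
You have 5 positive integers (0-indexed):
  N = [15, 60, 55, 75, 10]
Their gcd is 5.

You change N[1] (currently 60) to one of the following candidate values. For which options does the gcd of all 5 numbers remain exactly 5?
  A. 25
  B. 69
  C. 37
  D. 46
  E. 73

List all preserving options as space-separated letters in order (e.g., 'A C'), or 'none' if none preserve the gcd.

Old gcd = 5; gcd of others (without N[1]) = 5
New gcd for candidate v: gcd(5, v). Preserves old gcd iff gcd(5, v) = 5.
  Option A: v=25, gcd(5,25)=5 -> preserves
  Option B: v=69, gcd(5,69)=1 -> changes
  Option C: v=37, gcd(5,37)=1 -> changes
  Option D: v=46, gcd(5,46)=1 -> changes
  Option E: v=73, gcd(5,73)=1 -> changes

Answer: A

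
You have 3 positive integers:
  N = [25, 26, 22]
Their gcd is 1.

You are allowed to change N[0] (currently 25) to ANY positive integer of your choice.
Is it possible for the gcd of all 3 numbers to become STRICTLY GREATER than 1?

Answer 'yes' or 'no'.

Current gcd = 1
gcd of all OTHER numbers (without N[0]=25): gcd([26, 22]) = 2
The new gcd after any change is gcd(2, new_value).
This can be at most 2.
Since 2 > old gcd 1, the gcd CAN increase (e.g., set N[0] = 2).

Answer: yes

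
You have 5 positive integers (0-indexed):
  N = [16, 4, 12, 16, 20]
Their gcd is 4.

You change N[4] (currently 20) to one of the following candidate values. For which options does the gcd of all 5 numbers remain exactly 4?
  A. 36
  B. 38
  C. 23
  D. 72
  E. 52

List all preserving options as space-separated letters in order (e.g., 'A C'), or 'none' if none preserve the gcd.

Old gcd = 4; gcd of others (without N[4]) = 4
New gcd for candidate v: gcd(4, v). Preserves old gcd iff gcd(4, v) = 4.
  Option A: v=36, gcd(4,36)=4 -> preserves
  Option B: v=38, gcd(4,38)=2 -> changes
  Option C: v=23, gcd(4,23)=1 -> changes
  Option D: v=72, gcd(4,72)=4 -> preserves
  Option E: v=52, gcd(4,52)=4 -> preserves

Answer: A D E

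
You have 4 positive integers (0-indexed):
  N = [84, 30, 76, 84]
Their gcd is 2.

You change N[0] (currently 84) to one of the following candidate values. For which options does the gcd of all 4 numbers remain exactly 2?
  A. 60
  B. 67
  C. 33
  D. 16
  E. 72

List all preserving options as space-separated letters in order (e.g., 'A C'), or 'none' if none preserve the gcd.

Old gcd = 2; gcd of others (without N[0]) = 2
New gcd for candidate v: gcd(2, v). Preserves old gcd iff gcd(2, v) = 2.
  Option A: v=60, gcd(2,60)=2 -> preserves
  Option B: v=67, gcd(2,67)=1 -> changes
  Option C: v=33, gcd(2,33)=1 -> changes
  Option D: v=16, gcd(2,16)=2 -> preserves
  Option E: v=72, gcd(2,72)=2 -> preserves

Answer: A D E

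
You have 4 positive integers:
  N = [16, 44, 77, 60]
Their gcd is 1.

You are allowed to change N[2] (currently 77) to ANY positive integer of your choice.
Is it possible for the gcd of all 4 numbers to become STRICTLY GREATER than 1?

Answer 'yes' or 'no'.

Answer: yes

Derivation:
Current gcd = 1
gcd of all OTHER numbers (without N[2]=77): gcd([16, 44, 60]) = 4
The new gcd after any change is gcd(4, new_value).
This can be at most 4.
Since 4 > old gcd 1, the gcd CAN increase (e.g., set N[2] = 4).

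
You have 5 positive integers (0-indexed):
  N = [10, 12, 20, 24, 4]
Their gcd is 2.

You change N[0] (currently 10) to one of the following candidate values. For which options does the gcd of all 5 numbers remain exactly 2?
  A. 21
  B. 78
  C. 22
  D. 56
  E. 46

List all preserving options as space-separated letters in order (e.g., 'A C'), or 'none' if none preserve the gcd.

Old gcd = 2; gcd of others (without N[0]) = 4
New gcd for candidate v: gcd(4, v). Preserves old gcd iff gcd(4, v) = 2.
  Option A: v=21, gcd(4,21)=1 -> changes
  Option B: v=78, gcd(4,78)=2 -> preserves
  Option C: v=22, gcd(4,22)=2 -> preserves
  Option D: v=56, gcd(4,56)=4 -> changes
  Option E: v=46, gcd(4,46)=2 -> preserves

Answer: B C E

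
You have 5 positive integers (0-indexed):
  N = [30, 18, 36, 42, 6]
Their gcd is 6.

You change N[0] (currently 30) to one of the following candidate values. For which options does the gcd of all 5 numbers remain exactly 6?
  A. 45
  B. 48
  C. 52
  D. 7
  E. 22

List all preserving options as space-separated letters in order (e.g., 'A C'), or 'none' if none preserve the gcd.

Answer: B

Derivation:
Old gcd = 6; gcd of others (without N[0]) = 6
New gcd for candidate v: gcd(6, v). Preserves old gcd iff gcd(6, v) = 6.
  Option A: v=45, gcd(6,45)=3 -> changes
  Option B: v=48, gcd(6,48)=6 -> preserves
  Option C: v=52, gcd(6,52)=2 -> changes
  Option D: v=7, gcd(6,7)=1 -> changes
  Option E: v=22, gcd(6,22)=2 -> changes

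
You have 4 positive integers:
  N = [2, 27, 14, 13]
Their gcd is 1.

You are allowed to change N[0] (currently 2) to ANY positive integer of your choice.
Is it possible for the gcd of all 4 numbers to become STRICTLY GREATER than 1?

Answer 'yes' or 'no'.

Answer: no

Derivation:
Current gcd = 1
gcd of all OTHER numbers (without N[0]=2): gcd([27, 14, 13]) = 1
The new gcd after any change is gcd(1, new_value).
This can be at most 1.
Since 1 = old gcd 1, the gcd can only stay the same or decrease.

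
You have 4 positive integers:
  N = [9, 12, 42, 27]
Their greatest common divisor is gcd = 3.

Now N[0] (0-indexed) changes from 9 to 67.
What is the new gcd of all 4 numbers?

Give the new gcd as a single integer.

Answer: 1

Derivation:
Numbers: [9, 12, 42, 27], gcd = 3
Change: index 0, 9 -> 67
gcd of the OTHER numbers (without index 0): gcd([12, 42, 27]) = 3
New gcd = gcd(g_others, new_val) = gcd(3, 67) = 1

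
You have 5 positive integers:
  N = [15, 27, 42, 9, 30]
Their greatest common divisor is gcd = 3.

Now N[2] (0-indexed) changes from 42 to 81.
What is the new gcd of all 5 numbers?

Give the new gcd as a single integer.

Numbers: [15, 27, 42, 9, 30], gcd = 3
Change: index 2, 42 -> 81
gcd of the OTHER numbers (without index 2): gcd([15, 27, 9, 30]) = 3
New gcd = gcd(g_others, new_val) = gcd(3, 81) = 3

Answer: 3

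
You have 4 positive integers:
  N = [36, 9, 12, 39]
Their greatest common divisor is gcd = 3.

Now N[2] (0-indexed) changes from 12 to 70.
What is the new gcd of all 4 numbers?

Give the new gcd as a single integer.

Numbers: [36, 9, 12, 39], gcd = 3
Change: index 2, 12 -> 70
gcd of the OTHER numbers (without index 2): gcd([36, 9, 39]) = 3
New gcd = gcd(g_others, new_val) = gcd(3, 70) = 1

Answer: 1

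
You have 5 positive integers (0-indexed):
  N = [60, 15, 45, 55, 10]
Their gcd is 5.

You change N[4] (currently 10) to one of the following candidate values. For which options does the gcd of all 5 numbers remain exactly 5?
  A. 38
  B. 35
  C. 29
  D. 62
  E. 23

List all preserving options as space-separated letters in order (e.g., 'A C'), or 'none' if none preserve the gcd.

Old gcd = 5; gcd of others (without N[4]) = 5
New gcd for candidate v: gcd(5, v). Preserves old gcd iff gcd(5, v) = 5.
  Option A: v=38, gcd(5,38)=1 -> changes
  Option B: v=35, gcd(5,35)=5 -> preserves
  Option C: v=29, gcd(5,29)=1 -> changes
  Option D: v=62, gcd(5,62)=1 -> changes
  Option E: v=23, gcd(5,23)=1 -> changes

Answer: B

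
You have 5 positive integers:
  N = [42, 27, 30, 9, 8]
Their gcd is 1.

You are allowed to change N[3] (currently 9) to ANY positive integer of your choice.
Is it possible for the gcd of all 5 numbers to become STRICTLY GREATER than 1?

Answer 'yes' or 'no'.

Answer: no

Derivation:
Current gcd = 1
gcd of all OTHER numbers (without N[3]=9): gcd([42, 27, 30, 8]) = 1
The new gcd after any change is gcd(1, new_value).
This can be at most 1.
Since 1 = old gcd 1, the gcd can only stay the same or decrease.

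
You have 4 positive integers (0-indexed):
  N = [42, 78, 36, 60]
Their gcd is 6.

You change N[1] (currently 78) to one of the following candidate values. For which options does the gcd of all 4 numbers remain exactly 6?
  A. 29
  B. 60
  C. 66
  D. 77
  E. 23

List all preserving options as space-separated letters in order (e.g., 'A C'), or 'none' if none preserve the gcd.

Answer: B C

Derivation:
Old gcd = 6; gcd of others (without N[1]) = 6
New gcd for candidate v: gcd(6, v). Preserves old gcd iff gcd(6, v) = 6.
  Option A: v=29, gcd(6,29)=1 -> changes
  Option B: v=60, gcd(6,60)=6 -> preserves
  Option C: v=66, gcd(6,66)=6 -> preserves
  Option D: v=77, gcd(6,77)=1 -> changes
  Option E: v=23, gcd(6,23)=1 -> changes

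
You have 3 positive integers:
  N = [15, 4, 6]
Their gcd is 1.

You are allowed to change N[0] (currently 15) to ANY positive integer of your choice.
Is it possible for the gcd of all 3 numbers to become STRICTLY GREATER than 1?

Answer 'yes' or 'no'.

Answer: yes

Derivation:
Current gcd = 1
gcd of all OTHER numbers (without N[0]=15): gcd([4, 6]) = 2
The new gcd after any change is gcd(2, new_value).
This can be at most 2.
Since 2 > old gcd 1, the gcd CAN increase (e.g., set N[0] = 2).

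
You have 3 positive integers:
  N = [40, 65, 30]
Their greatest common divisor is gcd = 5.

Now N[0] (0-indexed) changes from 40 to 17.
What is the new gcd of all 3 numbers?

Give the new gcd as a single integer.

Answer: 1

Derivation:
Numbers: [40, 65, 30], gcd = 5
Change: index 0, 40 -> 17
gcd of the OTHER numbers (without index 0): gcd([65, 30]) = 5
New gcd = gcd(g_others, new_val) = gcd(5, 17) = 1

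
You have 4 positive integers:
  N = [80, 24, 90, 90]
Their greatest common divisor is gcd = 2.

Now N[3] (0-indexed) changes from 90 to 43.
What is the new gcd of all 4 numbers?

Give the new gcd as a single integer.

Numbers: [80, 24, 90, 90], gcd = 2
Change: index 3, 90 -> 43
gcd of the OTHER numbers (without index 3): gcd([80, 24, 90]) = 2
New gcd = gcd(g_others, new_val) = gcd(2, 43) = 1

Answer: 1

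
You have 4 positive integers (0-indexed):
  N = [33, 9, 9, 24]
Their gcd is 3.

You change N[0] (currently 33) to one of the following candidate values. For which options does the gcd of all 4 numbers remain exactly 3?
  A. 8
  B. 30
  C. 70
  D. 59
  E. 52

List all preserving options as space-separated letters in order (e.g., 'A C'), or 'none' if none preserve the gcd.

Answer: B

Derivation:
Old gcd = 3; gcd of others (without N[0]) = 3
New gcd for candidate v: gcd(3, v). Preserves old gcd iff gcd(3, v) = 3.
  Option A: v=8, gcd(3,8)=1 -> changes
  Option B: v=30, gcd(3,30)=3 -> preserves
  Option C: v=70, gcd(3,70)=1 -> changes
  Option D: v=59, gcd(3,59)=1 -> changes
  Option E: v=52, gcd(3,52)=1 -> changes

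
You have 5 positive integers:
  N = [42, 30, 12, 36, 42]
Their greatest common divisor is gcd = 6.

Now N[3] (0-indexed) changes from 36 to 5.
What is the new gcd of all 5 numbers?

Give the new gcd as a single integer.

Numbers: [42, 30, 12, 36, 42], gcd = 6
Change: index 3, 36 -> 5
gcd of the OTHER numbers (without index 3): gcd([42, 30, 12, 42]) = 6
New gcd = gcd(g_others, new_val) = gcd(6, 5) = 1

Answer: 1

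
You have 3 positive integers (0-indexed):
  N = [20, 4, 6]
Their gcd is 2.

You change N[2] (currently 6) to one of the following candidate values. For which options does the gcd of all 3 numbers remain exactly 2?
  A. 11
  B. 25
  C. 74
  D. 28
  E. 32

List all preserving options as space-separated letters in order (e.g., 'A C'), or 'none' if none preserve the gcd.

Old gcd = 2; gcd of others (without N[2]) = 4
New gcd for candidate v: gcd(4, v). Preserves old gcd iff gcd(4, v) = 2.
  Option A: v=11, gcd(4,11)=1 -> changes
  Option B: v=25, gcd(4,25)=1 -> changes
  Option C: v=74, gcd(4,74)=2 -> preserves
  Option D: v=28, gcd(4,28)=4 -> changes
  Option E: v=32, gcd(4,32)=4 -> changes

Answer: C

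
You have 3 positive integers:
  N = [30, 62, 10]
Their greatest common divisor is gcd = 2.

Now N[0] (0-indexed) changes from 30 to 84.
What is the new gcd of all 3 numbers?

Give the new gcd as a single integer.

Numbers: [30, 62, 10], gcd = 2
Change: index 0, 30 -> 84
gcd of the OTHER numbers (without index 0): gcd([62, 10]) = 2
New gcd = gcd(g_others, new_val) = gcd(2, 84) = 2

Answer: 2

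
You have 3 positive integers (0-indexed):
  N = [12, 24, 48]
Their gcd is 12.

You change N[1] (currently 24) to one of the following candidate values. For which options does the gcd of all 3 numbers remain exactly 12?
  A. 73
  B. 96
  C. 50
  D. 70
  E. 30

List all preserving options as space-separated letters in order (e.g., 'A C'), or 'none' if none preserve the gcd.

Answer: B

Derivation:
Old gcd = 12; gcd of others (without N[1]) = 12
New gcd for candidate v: gcd(12, v). Preserves old gcd iff gcd(12, v) = 12.
  Option A: v=73, gcd(12,73)=1 -> changes
  Option B: v=96, gcd(12,96)=12 -> preserves
  Option C: v=50, gcd(12,50)=2 -> changes
  Option D: v=70, gcd(12,70)=2 -> changes
  Option E: v=30, gcd(12,30)=6 -> changes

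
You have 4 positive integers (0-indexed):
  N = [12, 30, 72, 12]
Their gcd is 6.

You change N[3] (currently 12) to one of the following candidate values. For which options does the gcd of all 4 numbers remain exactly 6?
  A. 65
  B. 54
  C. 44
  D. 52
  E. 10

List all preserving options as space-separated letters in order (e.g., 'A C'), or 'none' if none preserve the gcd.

Answer: B

Derivation:
Old gcd = 6; gcd of others (without N[3]) = 6
New gcd for candidate v: gcd(6, v). Preserves old gcd iff gcd(6, v) = 6.
  Option A: v=65, gcd(6,65)=1 -> changes
  Option B: v=54, gcd(6,54)=6 -> preserves
  Option C: v=44, gcd(6,44)=2 -> changes
  Option D: v=52, gcd(6,52)=2 -> changes
  Option E: v=10, gcd(6,10)=2 -> changes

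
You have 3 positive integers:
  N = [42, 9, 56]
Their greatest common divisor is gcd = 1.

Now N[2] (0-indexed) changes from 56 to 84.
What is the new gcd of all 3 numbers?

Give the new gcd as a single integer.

Answer: 3

Derivation:
Numbers: [42, 9, 56], gcd = 1
Change: index 2, 56 -> 84
gcd of the OTHER numbers (without index 2): gcd([42, 9]) = 3
New gcd = gcd(g_others, new_val) = gcd(3, 84) = 3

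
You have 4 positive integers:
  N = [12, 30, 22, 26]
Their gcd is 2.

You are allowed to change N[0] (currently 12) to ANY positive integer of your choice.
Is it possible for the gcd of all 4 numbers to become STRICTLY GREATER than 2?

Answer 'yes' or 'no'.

Current gcd = 2
gcd of all OTHER numbers (without N[0]=12): gcd([30, 22, 26]) = 2
The new gcd after any change is gcd(2, new_value).
This can be at most 2.
Since 2 = old gcd 2, the gcd can only stay the same or decrease.

Answer: no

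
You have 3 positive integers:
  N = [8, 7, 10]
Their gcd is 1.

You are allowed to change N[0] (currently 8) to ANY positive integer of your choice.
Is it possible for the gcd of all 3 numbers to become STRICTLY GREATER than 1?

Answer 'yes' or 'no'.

Answer: no

Derivation:
Current gcd = 1
gcd of all OTHER numbers (without N[0]=8): gcd([7, 10]) = 1
The new gcd after any change is gcd(1, new_value).
This can be at most 1.
Since 1 = old gcd 1, the gcd can only stay the same or decrease.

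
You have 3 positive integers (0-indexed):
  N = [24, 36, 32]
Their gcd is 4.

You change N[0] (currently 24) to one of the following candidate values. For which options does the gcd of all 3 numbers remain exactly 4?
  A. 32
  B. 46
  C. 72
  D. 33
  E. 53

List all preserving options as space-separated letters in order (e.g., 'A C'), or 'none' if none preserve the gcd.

Answer: A C

Derivation:
Old gcd = 4; gcd of others (without N[0]) = 4
New gcd for candidate v: gcd(4, v). Preserves old gcd iff gcd(4, v) = 4.
  Option A: v=32, gcd(4,32)=4 -> preserves
  Option B: v=46, gcd(4,46)=2 -> changes
  Option C: v=72, gcd(4,72)=4 -> preserves
  Option D: v=33, gcd(4,33)=1 -> changes
  Option E: v=53, gcd(4,53)=1 -> changes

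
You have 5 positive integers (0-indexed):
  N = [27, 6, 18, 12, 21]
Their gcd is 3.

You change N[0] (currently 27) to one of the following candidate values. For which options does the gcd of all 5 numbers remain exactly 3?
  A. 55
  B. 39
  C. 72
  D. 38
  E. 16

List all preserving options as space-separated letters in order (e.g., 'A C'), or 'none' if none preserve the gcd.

Answer: B C

Derivation:
Old gcd = 3; gcd of others (without N[0]) = 3
New gcd for candidate v: gcd(3, v). Preserves old gcd iff gcd(3, v) = 3.
  Option A: v=55, gcd(3,55)=1 -> changes
  Option B: v=39, gcd(3,39)=3 -> preserves
  Option C: v=72, gcd(3,72)=3 -> preserves
  Option D: v=38, gcd(3,38)=1 -> changes
  Option E: v=16, gcd(3,16)=1 -> changes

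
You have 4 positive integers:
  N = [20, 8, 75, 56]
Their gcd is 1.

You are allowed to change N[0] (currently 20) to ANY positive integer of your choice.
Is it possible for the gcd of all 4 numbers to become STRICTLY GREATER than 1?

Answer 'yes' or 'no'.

Current gcd = 1
gcd of all OTHER numbers (without N[0]=20): gcd([8, 75, 56]) = 1
The new gcd after any change is gcd(1, new_value).
This can be at most 1.
Since 1 = old gcd 1, the gcd can only stay the same or decrease.

Answer: no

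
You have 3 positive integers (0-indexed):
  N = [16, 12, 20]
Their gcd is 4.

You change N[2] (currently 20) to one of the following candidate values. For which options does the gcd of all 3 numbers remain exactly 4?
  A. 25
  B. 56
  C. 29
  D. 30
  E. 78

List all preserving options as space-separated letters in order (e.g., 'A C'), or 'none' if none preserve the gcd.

Answer: B

Derivation:
Old gcd = 4; gcd of others (without N[2]) = 4
New gcd for candidate v: gcd(4, v). Preserves old gcd iff gcd(4, v) = 4.
  Option A: v=25, gcd(4,25)=1 -> changes
  Option B: v=56, gcd(4,56)=4 -> preserves
  Option C: v=29, gcd(4,29)=1 -> changes
  Option D: v=30, gcd(4,30)=2 -> changes
  Option E: v=78, gcd(4,78)=2 -> changes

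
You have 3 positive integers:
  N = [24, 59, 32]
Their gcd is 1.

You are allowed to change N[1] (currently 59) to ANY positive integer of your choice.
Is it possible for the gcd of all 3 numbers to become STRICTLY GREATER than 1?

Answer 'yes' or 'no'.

Current gcd = 1
gcd of all OTHER numbers (without N[1]=59): gcd([24, 32]) = 8
The new gcd after any change is gcd(8, new_value).
This can be at most 8.
Since 8 > old gcd 1, the gcd CAN increase (e.g., set N[1] = 8).

Answer: yes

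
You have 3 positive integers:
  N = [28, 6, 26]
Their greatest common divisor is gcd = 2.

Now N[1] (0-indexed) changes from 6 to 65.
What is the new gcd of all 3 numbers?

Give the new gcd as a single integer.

Answer: 1

Derivation:
Numbers: [28, 6, 26], gcd = 2
Change: index 1, 6 -> 65
gcd of the OTHER numbers (without index 1): gcd([28, 26]) = 2
New gcd = gcd(g_others, new_val) = gcd(2, 65) = 1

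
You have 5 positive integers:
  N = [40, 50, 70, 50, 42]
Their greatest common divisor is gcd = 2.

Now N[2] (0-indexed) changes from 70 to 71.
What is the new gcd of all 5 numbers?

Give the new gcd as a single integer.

Answer: 1

Derivation:
Numbers: [40, 50, 70, 50, 42], gcd = 2
Change: index 2, 70 -> 71
gcd of the OTHER numbers (without index 2): gcd([40, 50, 50, 42]) = 2
New gcd = gcd(g_others, new_val) = gcd(2, 71) = 1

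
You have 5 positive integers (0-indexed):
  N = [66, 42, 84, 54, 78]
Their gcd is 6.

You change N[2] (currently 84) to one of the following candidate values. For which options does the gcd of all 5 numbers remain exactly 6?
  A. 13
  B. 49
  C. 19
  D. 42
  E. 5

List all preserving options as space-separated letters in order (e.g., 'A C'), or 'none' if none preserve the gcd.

Old gcd = 6; gcd of others (without N[2]) = 6
New gcd for candidate v: gcd(6, v). Preserves old gcd iff gcd(6, v) = 6.
  Option A: v=13, gcd(6,13)=1 -> changes
  Option B: v=49, gcd(6,49)=1 -> changes
  Option C: v=19, gcd(6,19)=1 -> changes
  Option D: v=42, gcd(6,42)=6 -> preserves
  Option E: v=5, gcd(6,5)=1 -> changes

Answer: D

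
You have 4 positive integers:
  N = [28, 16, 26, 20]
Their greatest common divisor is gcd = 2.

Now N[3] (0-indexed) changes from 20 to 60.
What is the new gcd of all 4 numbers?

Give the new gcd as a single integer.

Answer: 2

Derivation:
Numbers: [28, 16, 26, 20], gcd = 2
Change: index 3, 20 -> 60
gcd of the OTHER numbers (without index 3): gcd([28, 16, 26]) = 2
New gcd = gcd(g_others, new_val) = gcd(2, 60) = 2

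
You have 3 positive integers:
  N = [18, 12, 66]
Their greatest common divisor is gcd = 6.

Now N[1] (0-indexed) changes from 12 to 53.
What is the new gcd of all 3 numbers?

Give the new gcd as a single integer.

Answer: 1

Derivation:
Numbers: [18, 12, 66], gcd = 6
Change: index 1, 12 -> 53
gcd of the OTHER numbers (without index 1): gcd([18, 66]) = 6
New gcd = gcd(g_others, new_val) = gcd(6, 53) = 1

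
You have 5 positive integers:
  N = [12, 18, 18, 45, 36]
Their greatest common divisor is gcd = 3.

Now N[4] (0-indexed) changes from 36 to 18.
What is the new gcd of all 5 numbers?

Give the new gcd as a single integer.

Answer: 3

Derivation:
Numbers: [12, 18, 18, 45, 36], gcd = 3
Change: index 4, 36 -> 18
gcd of the OTHER numbers (without index 4): gcd([12, 18, 18, 45]) = 3
New gcd = gcd(g_others, new_val) = gcd(3, 18) = 3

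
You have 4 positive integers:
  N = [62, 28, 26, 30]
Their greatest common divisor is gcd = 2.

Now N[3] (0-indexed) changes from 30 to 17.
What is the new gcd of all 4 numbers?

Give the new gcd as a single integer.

Numbers: [62, 28, 26, 30], gcd = 2
Change: index 3, 30 -> 17
gcd of the OTHER numbers (without index 3): gcd([62, 28, 26]) = 2
New gcd = gcd(g_others, new_val) = gcd(2, 17) = 1

Answer: 1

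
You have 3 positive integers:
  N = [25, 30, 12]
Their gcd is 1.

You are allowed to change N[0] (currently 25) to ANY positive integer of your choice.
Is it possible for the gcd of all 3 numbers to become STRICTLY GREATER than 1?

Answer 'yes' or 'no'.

Answer: yes

Derivation:
Current gcd = 1
gcd of all OTHER numbers (without N[0]=25): gcd([30, 12]) = 6
The new gcd after any change is gcd(6, new_value).
This can be at most 6.
Since 6 > old gcd 1, the gcd CAN increase (e.g., set N[0] = 6).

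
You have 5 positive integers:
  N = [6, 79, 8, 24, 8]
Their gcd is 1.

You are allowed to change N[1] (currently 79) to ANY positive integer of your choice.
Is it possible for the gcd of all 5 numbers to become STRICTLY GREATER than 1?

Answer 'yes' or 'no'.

Answer: yes

Derivation:
Current gcd = 1
gcd of all OTHER numbers (without N[1]=79): gcd([6, 8, 24, 8]) = 2
The new gcd after any change is gcd(2, new_value).
This can be at most 2.
Since 2 > old gcd 1, the gcd CAN increase (e.g., set N[1] = 2).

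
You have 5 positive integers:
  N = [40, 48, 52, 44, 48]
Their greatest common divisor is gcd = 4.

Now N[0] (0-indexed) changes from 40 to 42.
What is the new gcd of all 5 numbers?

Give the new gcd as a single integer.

Numbers: [40, 48, 52, 44, 48], gcd = 4
Change: index 0, 40 -> 42
gcd of the OTHER numbers (without index 0): gcd([48, 52, 44, 48]) = 4
New gcd = gcd(g_others, new_val) = gcd(4, 42) = 2

Answer: 2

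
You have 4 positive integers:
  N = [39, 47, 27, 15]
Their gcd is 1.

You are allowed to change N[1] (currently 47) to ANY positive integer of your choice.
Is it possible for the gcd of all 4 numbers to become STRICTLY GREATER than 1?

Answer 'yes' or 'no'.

Current gcd = 1
gcd of all OTHER numbers (without N[1]=47): gcd([39, 27, 15]) = 3
The new gcd after any change is gcd(3, new_value).
This can be at most 3.
Since 3 > old gcd 1, the gcd CAN increase (e.g., set N[1] = 3).

Answer: yes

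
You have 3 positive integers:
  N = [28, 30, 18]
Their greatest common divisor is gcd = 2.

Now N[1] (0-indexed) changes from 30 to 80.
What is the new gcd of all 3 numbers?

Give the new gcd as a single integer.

Answer: 2

Derivation:
Numbers: [28, 30, 18], gcd = 2
Change: index 1, 30 -> 80
gcd of the OTHER numbers (without index 1): gcd([28, 18]) = 2
New gcd = gcd(g_others, new_val) = gcd(2, 80) = 2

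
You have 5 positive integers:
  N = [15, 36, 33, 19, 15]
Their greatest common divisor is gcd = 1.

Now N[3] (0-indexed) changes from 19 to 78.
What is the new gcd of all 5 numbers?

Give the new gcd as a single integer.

Answer: 3

Derivation:
Numbers: [15, 36, 33, 19, 15], gcd = 1
Change: index 3, 19 -> 78
gcd of the OTHER numbers (without index 3): gcd([15, 36, 33, 15]) = 3
New gcd = gcd(g_others, new_val) = gcd(3, 78) = 3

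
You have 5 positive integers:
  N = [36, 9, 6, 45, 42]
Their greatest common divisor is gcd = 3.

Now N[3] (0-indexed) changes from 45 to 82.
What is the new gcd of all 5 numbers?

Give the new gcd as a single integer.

Numbers: [36, 9, 6, 45, 42], gcd = 3
Change: index 3, 45 -> 82
gcd of the OTHER numbers (without index 3): gcd([36, 9, 6, 42]) = 3
New gcd = gcd(g_others, new_val) = gcd(3, 82) = 1

Answer: 1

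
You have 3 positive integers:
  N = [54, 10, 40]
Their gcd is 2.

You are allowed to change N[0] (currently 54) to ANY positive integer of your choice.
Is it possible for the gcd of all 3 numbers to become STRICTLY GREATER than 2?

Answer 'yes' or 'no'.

Answer: yes

Derivation:
Current gcd = 2
gcd of all OTHER numbers (without N[0]=54): gcd([10, 40]) = 10
The new gcd after any change is gcd(10, new_value).
This can be at most 10.
Since 10 > old gcd 2, the gcd CAN increase (e.g., set N[0] = 10).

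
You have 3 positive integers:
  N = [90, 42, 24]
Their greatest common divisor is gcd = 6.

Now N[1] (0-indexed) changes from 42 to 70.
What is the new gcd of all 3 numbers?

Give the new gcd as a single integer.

Numbers: [90, 42, 24], gcd = 6
Change: index 1, 42 -> 70
gcd of the OTHER numbers (without index 1): gcd([90, 24]) = 6
New gcd = gcd(g_others, new_val) = gcd(6, 70) = 2

Answer: 2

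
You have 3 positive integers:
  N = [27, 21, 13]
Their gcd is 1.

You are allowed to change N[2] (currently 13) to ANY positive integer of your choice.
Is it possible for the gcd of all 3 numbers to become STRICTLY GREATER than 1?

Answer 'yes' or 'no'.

Answer: yes

Derivation:
Current gcd = 1
gcd of all OTHER numbers (without N[2]=13): gcd([27, 21]) = 3
The new gcd after any change is gcd(3, new_value).
This can be at most 3.
Since 3 > old gcd 1, the gcd CAN increase (e.g., set N[2] = 3).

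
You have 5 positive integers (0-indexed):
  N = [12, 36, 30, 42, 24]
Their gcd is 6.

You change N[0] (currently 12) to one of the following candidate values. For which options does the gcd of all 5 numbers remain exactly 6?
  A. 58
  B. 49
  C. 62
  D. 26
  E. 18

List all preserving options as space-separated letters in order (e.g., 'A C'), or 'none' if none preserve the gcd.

Answer: E

Derivation:
Old gcd = 6; gcd of others (without N[0]) = 6
New gcd for candidate v: gcd(6, v). Preserves old gcd iff gcd(6, v) = 6.
  Option A: v=58, gcd(6,58)=2 -> changes
  Option B: v=49, gcd(6,49)=1 -> changes
  Option C: v=62, gcd(6,62)=2 -> changes
  Option D: v=26, gcd(6,26)=2 -> changes
  Option E: v=18, gcd(6,18)=6 -> preserves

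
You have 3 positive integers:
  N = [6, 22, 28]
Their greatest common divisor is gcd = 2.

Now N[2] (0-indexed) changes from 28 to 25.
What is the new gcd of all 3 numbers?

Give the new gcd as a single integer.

Numbers: [6, 22, 28], gcd = 2
Change: index 2, 28 -> 25
gcd of the OTHER numbers (without index 2): gcd([6, 22]) = 2
New gcd = gcd(g_others, new_val) = gcd(2, 25) = 1

Answer: 1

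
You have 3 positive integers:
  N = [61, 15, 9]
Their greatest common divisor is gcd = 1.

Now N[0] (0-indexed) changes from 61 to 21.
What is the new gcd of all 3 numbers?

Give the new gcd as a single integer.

Numbers: [61, 15, 9], gcd = 1
Change: index 0, 61 -> 21
gcd of the OTHER numbers (without index 0): gcd([15, 9]) = 3
New gcd = gcd(g_others, new_val) = gcd(3, 21) = 3

Answer: 3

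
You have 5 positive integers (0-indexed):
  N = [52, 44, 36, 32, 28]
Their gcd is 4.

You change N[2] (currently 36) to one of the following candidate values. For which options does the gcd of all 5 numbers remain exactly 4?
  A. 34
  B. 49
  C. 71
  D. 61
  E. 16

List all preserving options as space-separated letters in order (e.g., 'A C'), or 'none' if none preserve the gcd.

Answer: E

Derivation:
Old gcd = 4; gcd of others (without N[2]) = 4
New gcd for candidate v: gcd(4, v). Preserves old gcd iff gcd(4, v) = 4.
  Option A: v=34, gcd(4,34)=2 -> changes
  Option B: v=49, gcd(4,49)=1 -> changes
  Option C: v=71, gcd(4,71)=1 -> changes
  Option D: v=61, gcd(4,61)=1 -> changes
  Option E: v=16, gcd(4,16)=4 -> preserves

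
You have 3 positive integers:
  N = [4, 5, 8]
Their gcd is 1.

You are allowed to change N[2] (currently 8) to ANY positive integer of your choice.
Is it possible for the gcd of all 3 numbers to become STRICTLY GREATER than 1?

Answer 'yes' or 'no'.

Current gcd = 1
gcd of all OTHER numbers (without N[2]=8): gcd([4, 5]) = 1
The new gcd after any change is gcd(1, new_value).
This can be at most 1.
Since 1 = old gcd 1, the gcd can only stay the same or decrease.

Answer: no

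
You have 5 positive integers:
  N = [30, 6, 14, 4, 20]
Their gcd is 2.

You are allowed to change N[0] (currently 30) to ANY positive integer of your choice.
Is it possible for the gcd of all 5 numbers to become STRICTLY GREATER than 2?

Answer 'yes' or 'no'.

Current gcd = 2
gcd of all OTHER numbers (without N[0]=30): gcd([6, 14, 4, 20]) = 2
The new gcd after any change is gcd(2, new_value).
This can be at most 2.
Since 2 = old gcd 2, the gcd can only stay the same or decrease.

Answer: no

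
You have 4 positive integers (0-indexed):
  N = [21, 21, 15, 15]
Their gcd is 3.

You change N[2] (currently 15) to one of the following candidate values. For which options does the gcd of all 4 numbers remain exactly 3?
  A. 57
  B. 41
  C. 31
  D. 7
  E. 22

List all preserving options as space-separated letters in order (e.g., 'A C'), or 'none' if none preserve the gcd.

Answer: A

Derivation:
Old gcd = 3; gcd of others (without N[2]) = 3
New gcd for candidate v: gcd(3, v). Preserves old gcd iff gcd(3, v) = 3.
  Option A: v=57, gcd(3,57)=3 -> preserves
  Option B: v=41, gcd(3,41)=1 -> changes
  Option C: v=31, gcd(3,31)=1 -> changes
  Option D: v=7, gcd(3,7)=1 -> changes
  Option E: v=22, gcd(3,22)=1 -> changes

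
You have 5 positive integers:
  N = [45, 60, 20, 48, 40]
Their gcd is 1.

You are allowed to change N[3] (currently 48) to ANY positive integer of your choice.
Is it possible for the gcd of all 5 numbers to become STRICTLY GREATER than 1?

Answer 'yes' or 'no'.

Answer: yes

Derivation:
Current gcd = 1
gcd of all OTHER numbers (without N[3]=48): gcd([45, 60, 20, 40]) = 5
The new gcd after any change is gcd(5, new_value).
This can be at most 5.
Since 5 > old gcd 1, the gcd CAN increase (e.g., set N[3] = 5).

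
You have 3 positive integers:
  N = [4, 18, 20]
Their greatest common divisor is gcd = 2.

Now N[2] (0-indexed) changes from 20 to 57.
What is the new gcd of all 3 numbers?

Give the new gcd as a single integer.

Numbers: [4, 18, 20], gcd = 2
Change: index 2, 20 -> 57
gcd of the OTHER numbers (without index 2): gcd([4, 18]) = 2
New gcd = gcd(g_others, new_val) = gcd(2, 57) = 1

Answer: 1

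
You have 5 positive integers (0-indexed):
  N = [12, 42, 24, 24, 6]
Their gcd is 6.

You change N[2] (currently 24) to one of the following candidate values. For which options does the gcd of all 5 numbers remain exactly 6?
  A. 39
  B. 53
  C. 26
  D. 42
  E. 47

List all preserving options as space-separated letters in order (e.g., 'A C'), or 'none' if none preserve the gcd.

Answer: D

Derivation:
Old gcd = 6; gcd of others (without N[2]) = 6
New gcd for candidate v: gcd(6, v). Preserves old gcd iff gcd(6, v) = 6.
  Option A: v=39, gcd(6,39)=3 -> changes
  Option B: v=53, gcd(6,53)=1 -> changes
  Option C: v=26, gcd(6,26)=2 -> changes
  Option D: v=42, gcd(6,42)=6 -> preserves
  Option E: v=47, gcd(6,47)=1 -> changes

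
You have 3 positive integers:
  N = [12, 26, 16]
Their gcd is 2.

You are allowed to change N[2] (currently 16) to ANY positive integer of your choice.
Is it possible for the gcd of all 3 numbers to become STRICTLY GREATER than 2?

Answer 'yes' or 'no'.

Current gcd = 2
gcd of all OTHER numbers (without N[2]=16): gcd([12, 26]) = 2
The new gcd after any change is gcd(2, new_value).
This can be at most 2.
Since 2 = old gcd 2, the gcd can only stay the same or decrease.

Answer: no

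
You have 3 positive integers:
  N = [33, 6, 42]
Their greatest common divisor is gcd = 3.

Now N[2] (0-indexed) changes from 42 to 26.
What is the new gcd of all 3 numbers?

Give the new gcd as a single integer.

Numbers: [33, 6, 42], gcd = 3
Change: index 2, 42 -> 26
gcd of the OTHER numbers (without index 2): gcd([33, 6]) = 3
New gcd = gcd(g_others, new_val) = gcd(3, 26) = 1

Answer: 1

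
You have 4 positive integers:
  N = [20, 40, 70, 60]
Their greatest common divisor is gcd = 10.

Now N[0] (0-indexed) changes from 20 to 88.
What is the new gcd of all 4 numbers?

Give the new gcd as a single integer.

Answer: 2

Derivation:
Numbers: [20, 40, 70, 60], gcd = 10
Change: index 0, 20 -> 88
gcd of the OTHER numbers (without index 0): gcd([40, 70, 60]) = 10
New gcd = gcd(g_others, new_val) = gcd(10, 88) = 2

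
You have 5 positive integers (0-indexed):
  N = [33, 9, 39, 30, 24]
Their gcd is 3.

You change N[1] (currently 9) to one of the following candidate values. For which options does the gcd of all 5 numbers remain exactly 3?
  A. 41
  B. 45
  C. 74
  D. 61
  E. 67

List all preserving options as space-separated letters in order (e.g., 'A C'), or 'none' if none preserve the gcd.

Answer: B

Derivation:
Old gcd = 3; gcd of others (without N[1]) = 3
New gcd for candidate v: gcd(3, v). Preserves old gcd iff gcd(3, v) = 3.
  Option A: v=41, gcd(3,41)=1 -> changes
  Option B: v=45, gcd(3,45)=3 -> preserves
  Option C: v=74, gcd(3,74)=1 -> changes
  Option D: v=61, gcd(3,61)=1 -> changes
  Option E: v=67, gcd(3,67)=1 -> changes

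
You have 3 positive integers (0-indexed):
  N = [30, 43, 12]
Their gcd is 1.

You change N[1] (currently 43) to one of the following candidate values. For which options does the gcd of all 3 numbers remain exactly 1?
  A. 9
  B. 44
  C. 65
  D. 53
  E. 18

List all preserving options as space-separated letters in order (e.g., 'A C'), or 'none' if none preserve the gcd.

Answer: C D

Derivation:
Old gcd = 1; gcd of others (without N[1]) = 6
New gcd for candidate v: gcd(6, v). Preserves old gcd iff gcd(6, v) = 1.
  Option A: v=9, gcd(6,9)=3 -> changes
  Option B: v=44, gcd(6,44)=2 -> changes
  Option C: v=65, gcd(6,65)=1 -> preserves
  Option D: v=53, gcd(6,53)=1 -> preserves
  Option E: v=18, gcd(6,18)=6 -> changes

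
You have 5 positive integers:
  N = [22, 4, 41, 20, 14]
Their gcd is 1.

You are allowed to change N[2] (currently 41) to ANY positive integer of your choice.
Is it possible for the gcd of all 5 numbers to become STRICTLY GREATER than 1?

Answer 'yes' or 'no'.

Current gcd = 1
gcd of all OTHER numbers (without N[2]=41): gcd([22, 4, 20, 14]) = 2
The new gcd after any change is gcd(2, new_value).
This can be at most 2.
Since 2 > old gcd 1, the gcd CAN increase (e.g., set N[2] = 2).

Answer: yes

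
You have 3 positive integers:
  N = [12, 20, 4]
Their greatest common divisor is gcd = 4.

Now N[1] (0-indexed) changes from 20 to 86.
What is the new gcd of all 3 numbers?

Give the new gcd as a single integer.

Numbers: [12, 20, 4], gcd = 4
Change: index 1, 20 -> 86
gcd of the OTHER numbers (without index 1): gcd([12, 4]) = 4
New gcd = gcd(g_others, new_val) = gcd(4, 86) = 2

Answer: 2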